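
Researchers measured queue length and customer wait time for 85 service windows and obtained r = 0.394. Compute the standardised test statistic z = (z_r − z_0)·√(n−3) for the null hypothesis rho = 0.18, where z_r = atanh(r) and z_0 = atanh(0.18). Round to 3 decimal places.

2.124

Fisher z: atanh(0.394) = 0.416526, atanh(0.18) = 0.181983
z = (z_r − z_0)·√(n−3) = (0.416526 − 0.181983)·√82 = 0.234543 · 9.055385 = 2.124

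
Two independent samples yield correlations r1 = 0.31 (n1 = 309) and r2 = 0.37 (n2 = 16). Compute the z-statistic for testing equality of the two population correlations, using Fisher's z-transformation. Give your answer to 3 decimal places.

z1 = atanh(0.31) = 0.320545,  z2 = atanh(0.37) = 0.388423
SE = √(1/(n1−3) + 1/(n2−3)) = √(1/306 + 1/13) = √(0.0032680 + 0.0769231) = √0.0801911 = 0.283180
z = (z1 − z2)/SE = (0.320545 − 0.388423) / 0.283180 = -0.067878 / 0.283180 = -0.240

-0.240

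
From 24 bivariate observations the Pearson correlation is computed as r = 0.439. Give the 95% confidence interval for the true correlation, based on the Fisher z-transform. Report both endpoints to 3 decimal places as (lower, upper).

Fisher z: z_r = atanh(r) = ½·ln((1+0.439)/(1−0.439)) = 0.470991
SE(z) = 1/√(n−3) = 1/√21 = 0.218218
95% ⇒ z* = 1.960; margin = 1.960·0.218218 = 0.427707
CI on z-scale: (0.043284, 0.898698)
Back-transform: tanh(0.043284) = 0.043257, tanh(0.898698) = 0.715663

(0.043, 0.716)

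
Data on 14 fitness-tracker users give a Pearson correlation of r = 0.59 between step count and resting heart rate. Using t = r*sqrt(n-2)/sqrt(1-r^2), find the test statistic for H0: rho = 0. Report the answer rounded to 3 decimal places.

1 − r² = 1 − 0.3481 = 0.6519;  √(1−r²) = 0.807403
√(n−2) = √12 = 3.464102
t = r·√(n−2)/√(1−r²) = 0.59 · 3.464102 / 0.807403 = 2.531

2.531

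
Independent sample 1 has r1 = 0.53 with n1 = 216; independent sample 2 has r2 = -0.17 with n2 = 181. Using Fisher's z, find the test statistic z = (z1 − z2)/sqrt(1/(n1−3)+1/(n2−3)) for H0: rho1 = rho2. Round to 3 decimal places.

7.502

z1 = atanh(0.53) = 0.590145,  z2 = atanh(-0.17) = -0.171667
SE = √(1/(n1−3) + 1/(n2−3)) = √(1/213 + 1/178) = √(0.0046948 + 0.0056180) = √0.0103128 = 0.101552
z = (z1 − z2)/SE = (0.590145 − (-0.171667)) / 0.101552 = 0.761812 / 0.101552 = 7.502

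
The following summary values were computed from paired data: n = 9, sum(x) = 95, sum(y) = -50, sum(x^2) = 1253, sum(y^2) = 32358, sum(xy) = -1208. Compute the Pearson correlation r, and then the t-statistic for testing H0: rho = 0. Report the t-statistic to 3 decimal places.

-0.654

Numerator: nΣxy − (Σx)(Σy) = 9·(-1208) − (95)(-50) = -6122
Denominator: √[(nΣx²−(Σx)²)(nΣy²−(Σy)²)]
  nΣx²−(Σx)² = 9·1253 − 9025 = 2252;  nΣy²−(Σy)² = 9·32358 − 2500 = 288722
  √(2252·288722) = √650201944 = 25499.0577
r = -6122 / 25499.0577 = -0.2401
t = r·√(n−2)/√(1−r²) = -0.2401·√7 / √(1−0.057648) = -0.635245 / 0.970748 = -0.654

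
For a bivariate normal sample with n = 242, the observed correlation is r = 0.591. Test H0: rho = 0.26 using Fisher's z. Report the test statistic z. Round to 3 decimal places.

z_r = atanh(0.591) = 0.679201,  z_0 = atanh(0.26) = 0.266108
SE = 1/√(n−3) = 1/√239 = 0.064685
z = (z_r − z_0)/SE = (0.679201 − 0.266108) / 0.064685 = 0.413093 / 0.064685 = 6.386

6.386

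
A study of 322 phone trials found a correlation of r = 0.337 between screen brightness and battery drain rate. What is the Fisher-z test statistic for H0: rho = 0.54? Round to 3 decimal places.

-4.527

Fisher z: atanh(0.337) = 0.350704, atanh(0.54) = 0.604156
z = (z_r − z_0)·√(n−3) = (0.350704 − 0.604156)·√319 = -0.253452 · 17.860571 = -4.527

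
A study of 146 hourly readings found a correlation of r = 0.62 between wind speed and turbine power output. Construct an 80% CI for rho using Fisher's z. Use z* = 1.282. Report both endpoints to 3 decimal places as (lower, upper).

z_r = atanh(0.62) = 0.725005;  SE = 1/√(n−3) = 1/√143 = 0.083624
z-limits: 0.725005 ± 1.282·0.083624 = 0.725005 ± 0.107206 = [0.617799, 0.832211]
ρ-limits: (tanh 0.617799, tanh 0.832211) = (0.550, 0.682)

(0.550, 0.682)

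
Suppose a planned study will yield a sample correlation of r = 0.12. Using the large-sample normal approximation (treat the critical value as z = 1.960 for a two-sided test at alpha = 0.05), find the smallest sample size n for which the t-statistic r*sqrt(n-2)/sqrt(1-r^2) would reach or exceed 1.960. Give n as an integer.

265

Need r·√(n−2)/√(1−r²) ≥ 1.960
√(n−2) ≥ 1.960·√(1−0.0144) / 0.12 = 1.960·0.992774 / 0.12 = 16.2153
n−2 ≥ 262.9360  ⇒  n ≥ 264.9360
Smallest integer n = 265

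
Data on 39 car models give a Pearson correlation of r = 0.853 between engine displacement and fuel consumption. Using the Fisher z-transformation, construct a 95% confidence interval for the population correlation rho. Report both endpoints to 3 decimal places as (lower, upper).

(0.735, 0.921)

Fisher z: z_r = atanh(r) = ½·ln((1+0.853)/(1−0.853)) = 1.267064
SE(z) = 1/√(n−3) = 1/√36 = 0.166667
95% ⇒ z* = 1.960; margin = 1.960·0.166667 = 0.326667
CI on z-scale: (0.940397, 1.593731)
Back-transform: tanh(0.940397) = 0.735405, tanh(1.593731) = 0.920719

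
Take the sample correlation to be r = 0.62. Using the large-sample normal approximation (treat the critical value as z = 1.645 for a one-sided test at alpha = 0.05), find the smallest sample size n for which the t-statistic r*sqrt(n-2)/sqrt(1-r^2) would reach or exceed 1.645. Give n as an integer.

r√(n−2)/√(1−r²) ≥ 1.645  ⇔  n−2 ≥ (1.645)²·(1−r²)/r²
(1−r²)/r² = (1−0.3844)/0.3844 = 1.6015
n ≥ 2 + 2.706025·1.6015 = 2 + 4.3337 = 6.3337
⌈6.3337⌉ = 7

7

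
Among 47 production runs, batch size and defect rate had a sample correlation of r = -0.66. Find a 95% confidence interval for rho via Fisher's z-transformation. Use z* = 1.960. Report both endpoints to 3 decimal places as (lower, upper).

(-0.796, -0.460)

z_r = atanh(-0.66) = -0.792814;  SE = 1/√(n−3) = 1/√44 = 0.150756
z-limits: -0.792814 ± 1.960·0.150756 = -0.792814 ± 0.295482 = [-1.088296, -0.497332]
ρ-limits: (tanh -1.088296, tanh -0.497332) = (-0.796, -0.460)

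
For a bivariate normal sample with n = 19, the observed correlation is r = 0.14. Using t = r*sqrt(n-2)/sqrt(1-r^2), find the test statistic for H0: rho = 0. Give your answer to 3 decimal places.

0.583

t = r·√(n−2) / √(1−r²) with r = 0.14, n = 19
  = 0.14·√17 / √(1 − 0.0196)
  = 0.14·4.123106 / 0.990152
  = 0.577235 / 0.990152 = 0.583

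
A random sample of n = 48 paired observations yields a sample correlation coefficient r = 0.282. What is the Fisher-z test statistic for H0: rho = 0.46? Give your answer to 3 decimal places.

-1.392

z_r = atanh(0.282) = 0.289854,  z_0 = atanh(0.46) = 0.497311
SE = 1/√(n−3) = 1/√45 = 0.149071
z = (z_r − z_0)/SE = (0.289854 − 0.497311) / 0.149071 = -0.207457 / 0.149071 = -1.392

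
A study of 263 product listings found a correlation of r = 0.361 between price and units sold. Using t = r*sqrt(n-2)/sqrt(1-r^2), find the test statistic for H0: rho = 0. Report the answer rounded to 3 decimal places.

6.254

t = r·√(n−2) / √(1−r²) with r = 0.361, n = 263
  = 0.361·√261 / √(1 − 0.130321)
  = 0.361·16.155494 / 0.932566
  = 5.832133 / 0.932566 = 6.254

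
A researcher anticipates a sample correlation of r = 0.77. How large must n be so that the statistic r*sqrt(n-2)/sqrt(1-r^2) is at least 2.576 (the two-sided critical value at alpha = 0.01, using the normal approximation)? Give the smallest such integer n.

r√(n−2)/√(1−r²) ≥ 2.576  ⇔  n−2 ≥ (2.576)²·(1−r²)/r²
(1−r²)/r² = (1−0.5929)/0.5929 = 0.6866
n ≥ 2 + 6.635776·0.6866 = 2 + 4.5561 = 6.5561
⌈6.5561⌉ = 7

7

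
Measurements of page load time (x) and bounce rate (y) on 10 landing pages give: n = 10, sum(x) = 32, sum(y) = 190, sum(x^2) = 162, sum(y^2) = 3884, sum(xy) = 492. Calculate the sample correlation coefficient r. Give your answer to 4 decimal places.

S_xy = nΣxy − ΣxΣy = 10·492 − 32·190 = 4920 − 6080 = -1160
S_xx = nΣx² − (Σx)² = 10·162 − 32² = 1620 − 1024 = 596
S_yy = nΣy² − (Σy)² = 10·3884 − 190² = 38840 − 36100 = 2740
r = S_xy / √(S_xx·S_yy) = -1160 / √(596·2740) = -1160 / √1633040 = -1160 / 1277.9045 = -0.9077

-0.9077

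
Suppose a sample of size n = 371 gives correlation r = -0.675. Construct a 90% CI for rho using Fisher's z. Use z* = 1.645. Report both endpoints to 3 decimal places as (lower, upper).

(-0.719, -0.626)

z_r = atanh(-0.675) = -0.819872;  SE = 1/√(n−3) = 1/√368 = 0.052129
z-limits: -0.819872 ± 1.645·0.052129 = -0.819872 ± 0.085752 = [-0.905624, -0.734120]
ρ-limits: (tanh -0.905624, tanh -0.734120) = (-0.719, -0.626)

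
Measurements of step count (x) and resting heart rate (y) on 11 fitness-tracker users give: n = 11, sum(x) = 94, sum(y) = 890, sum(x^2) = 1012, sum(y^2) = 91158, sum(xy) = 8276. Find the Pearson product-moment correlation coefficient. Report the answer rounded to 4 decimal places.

0.3354

S_xy = nΣxy − ΣxΣy = 11·8276 − 94·890 = 91036 − 83660 = 7376
S_xx = nΣx² − (Σx)² = 11·1012 − 94² = 11132 − 8836 = 2296
S_yy = nΣy² − (Σy)² = 11·91158 − 890² = 1002738 − 792100 = 210638
r = S_xy / √(S_xx·S_yy) = 7376 / √(2296·210638) = 7376 / √483624848 = 7376 / 21991.4722 = 0.3354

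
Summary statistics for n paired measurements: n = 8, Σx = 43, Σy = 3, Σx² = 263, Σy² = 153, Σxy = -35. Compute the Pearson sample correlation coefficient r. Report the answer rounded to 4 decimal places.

S_xy = nΣxy − ΣxΣy = 8·(-35) − 43·3 = -280 − 129 = -409
S_xx = nΣx² − (Σx)² = 8·263 − 43² = 2104 − 1849 = 255
S_yy = nΣy² − (Σy)² = 8·153 − 3² = 1224 − 9 = 1215
r = S_xy / √(S_xx·S_yy) = -409 / √(255·1215) = -409 / √309825 = -409 / 556.6193 = -0.7348

-0.7348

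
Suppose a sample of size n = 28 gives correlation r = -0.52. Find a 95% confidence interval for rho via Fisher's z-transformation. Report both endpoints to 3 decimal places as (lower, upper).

(-0.748, -0.182)

z_r = atanh(-0.52) = -0.576340;  SE = 1/√(n−3) = 1/√25 = 0.200000
z-limits: -0.576340 ± 1.960·0.200000 = -0.576340 ± 0.392000 = [-0.968340, -0.184340]
ρ-limits: (tanh -0.968340, tanh -0.184340) = (-0.748, -0.182)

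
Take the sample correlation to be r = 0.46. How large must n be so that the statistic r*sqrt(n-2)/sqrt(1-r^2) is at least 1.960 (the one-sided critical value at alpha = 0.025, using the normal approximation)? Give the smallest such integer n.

17

Need r·√(n−2)/√(1−r²) ≥ 1.960
√(n−2) ≥ 1.960·√(1−0.2116) / 0.46 = 1.960·0.887919 / 0.46 = 3.7833
n−2 ≥ 14.3134  ⇒  n ≥ 16.3134
Smallest integer n = 17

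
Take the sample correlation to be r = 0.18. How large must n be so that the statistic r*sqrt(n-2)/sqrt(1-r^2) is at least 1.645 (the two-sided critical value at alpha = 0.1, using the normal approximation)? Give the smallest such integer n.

83

r√(n−2)/√(1−r²) ≥ 1.645  ⇔  n−2 ≥ (1.645)²·(1−r²)/r²
(1−r²)/r² = (1−0.0324)/0.0324 = 29.8642
n ≥ 2 + 2.706025·29.8642 = 2 + 80.8133 = 82.8133
⌈82.8133⌉ = 83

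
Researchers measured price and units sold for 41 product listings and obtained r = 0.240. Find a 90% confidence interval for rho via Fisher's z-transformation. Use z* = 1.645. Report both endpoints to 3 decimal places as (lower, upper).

(-0.022, 0.471)

Fisher z: z_r = atanh(r) = ½·ln((1+0.240)/(1−0.240)) = 0.244774
SE(z) = 1/√(n−3) = 1/√38 = 0.162221
90% ⇒ z* = 1.645; margin = 1.645·0.162221 = 0.266854
CI on z-scale: (-0.022080, 0.511628)
Back-transform: tanh(-0.022080) = -0.022076, tanh(0.511628) = 0.471213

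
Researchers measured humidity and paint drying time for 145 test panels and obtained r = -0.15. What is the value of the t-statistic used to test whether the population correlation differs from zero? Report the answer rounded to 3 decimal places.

-1.814

1 − r² = 1 − 0.0225 = 0.9775;  √(1−r²) = 0.988686
√(n−2) = √143 = 11.958261
t = r·√(n−2)/√(1−r²) = -0.15 · 11.958261 / 0.988686 = -1.814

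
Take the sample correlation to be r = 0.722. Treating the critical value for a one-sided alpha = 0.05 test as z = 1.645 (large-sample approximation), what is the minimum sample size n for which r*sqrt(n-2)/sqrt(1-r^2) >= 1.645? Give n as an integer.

5

Need r·√(n−2)/√(1−r²) ≥ 1.645
√(n−2) ≥ 1.645·√(1−0.521284) / 0.722 = 1.645·0.691893 / 0.722 = 1.5764
n−2 ≥ 2.4850  ⇒  n ≥ 4.4850
Smallest integer n = 5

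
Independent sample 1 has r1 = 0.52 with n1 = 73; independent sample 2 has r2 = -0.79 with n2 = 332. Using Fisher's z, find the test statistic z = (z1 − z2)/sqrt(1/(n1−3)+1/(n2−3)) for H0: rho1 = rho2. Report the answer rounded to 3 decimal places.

Fisher z-transforms: z1 = atanh(0.52) = 0.576340, z2 = atanh(-0.79) = -1.071432; difference d = 1.647772
Var(d) = 1/70 + 1/329 = 0.0142857 + 0.0030395 = 0.0173252
z = d/√Var(d) = 1.647772 / √0.0173252 = 1.647772 / 0.131625 = 12.519

12.519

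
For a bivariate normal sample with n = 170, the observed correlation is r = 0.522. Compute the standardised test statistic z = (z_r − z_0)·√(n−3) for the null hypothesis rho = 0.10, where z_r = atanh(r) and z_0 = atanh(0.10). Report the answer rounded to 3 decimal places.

z_r = atanh(0.522) = 0.579085,  z_0 = atanh(0.10) = 0.100335
SE = 1/√(n−3) = 1/√167 = 0.077382
z = (z_r − z_0)/SE = (0.579085 − 0.100335) / 0.077382 = 0.478750 / 0.077382 = 6.187

6.187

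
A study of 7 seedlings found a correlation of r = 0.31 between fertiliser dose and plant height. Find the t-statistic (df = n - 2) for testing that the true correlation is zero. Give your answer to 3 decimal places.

0.729

t = r·√(n−2) / √(1−r²) with r = 0.31, n = 7
  = 0.31·√5 / √(1 − 0.0961)
  = 0.31·2.236068 / 0.950737
  = 0.693181 / 0.950737 = 0.729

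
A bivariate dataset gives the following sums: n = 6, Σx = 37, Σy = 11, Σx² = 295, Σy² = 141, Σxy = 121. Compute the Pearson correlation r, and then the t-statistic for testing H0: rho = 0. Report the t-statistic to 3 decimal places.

Numerator: nΣxy − (Σx)(Σy) = 6·121 − (37)(11) = 319
Denominator: √[(nΣx²−(Σx)²)(nΣy²−(Σy)²)]
  nΣx²−(Σx)² = 6·295 − 1369 = 401;  nΣy²−(Σy)² = 6·141 − 121 = 725
  √(401·725) = √290725 = 539.1892
r = 319 / 539.1892 = 0.5916
t = r·√(n−2)/√(1−r²) = 0.5916·√4 / √(1−0.349991) = 1.183200 / 0.806231 = 1.468

1.468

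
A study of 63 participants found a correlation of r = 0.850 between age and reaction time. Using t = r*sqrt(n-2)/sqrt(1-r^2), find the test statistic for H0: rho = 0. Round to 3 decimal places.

t = r·√(n−2) / √(1−r²) with r = 0.850, n = 63
  = 0.850·√61 / √(1 − 0.722500)
  = 0.850·7.810250 / 0.526783
  = 6.638712 / 0.526783 = 12.602

12.602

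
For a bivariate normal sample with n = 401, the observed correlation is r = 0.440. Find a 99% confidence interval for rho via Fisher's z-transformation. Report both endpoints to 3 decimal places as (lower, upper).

(0.330, 0.538)

Fisher z: z_r = atanh(r) = ½·ln((1+0.440)/(1−0.440)) = 0.472231
SE(z) = 1/√(n−3) = 1/√398 = 0.050125
99% ⇒ z* = 2.576; margin = 2.576·0.050125 = 0.129122
CI on z-scale: (0.343109, 0.601353)
Back-transform: tanh(0.343109) = 0.330250, tanh(0.601353) = 0.538012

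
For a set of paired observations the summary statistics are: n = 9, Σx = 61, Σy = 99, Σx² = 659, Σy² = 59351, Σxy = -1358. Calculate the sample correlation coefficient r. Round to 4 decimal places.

Numerator: nΣxy − (Σx)(Σy) = 9·(-1358) − (61)(99) = -18261
Denominator: √[(nΣx²−(Σx)²)(nΣy²−(Σy)²)]
  nΣx²−(Σx)² = 9·659 − 3721 = 2210;  nΣy²−(Σy)² = 9·59351 − 9801 = 524358
  √(2210·524358) = √1158831180 = 34041.6095
r = -18261 / 34041.6095 = -0.5364

-0.5364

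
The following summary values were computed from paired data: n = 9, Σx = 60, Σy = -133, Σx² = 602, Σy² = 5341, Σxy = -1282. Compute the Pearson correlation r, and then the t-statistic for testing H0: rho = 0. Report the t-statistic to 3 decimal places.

-1.443

S_xy = nΣxy − ΣxΣy = 9·(-1282) − 60·(-133) = -11538 − (-7980) = -3558
S_xx = nΣx² − (Σx)² = 9·602 − 60² = 5418 − 3600 = 1818
S_yy = nΣy² − (Σy)² = 9·5341 − (-133)² = 48069 − 17689 = 30380
r = S_xy / √(S_xx·S_yy) = -3558 / √(1818·30380) = -3558 / √55230840 = -3558 / 7431.7454 = -0.4788
t = r·√(n−2)/√(1−r²) = -0.4788·√7 / √(1−0.229249) = -1.266786 / 0.877924 = -1.443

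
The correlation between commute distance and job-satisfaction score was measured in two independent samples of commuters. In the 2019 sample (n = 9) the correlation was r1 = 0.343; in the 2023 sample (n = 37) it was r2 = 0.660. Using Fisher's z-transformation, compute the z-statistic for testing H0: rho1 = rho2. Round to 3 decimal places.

z1 = atanh(0.343) = 0.357489,  z2 = atanh(0.660) = 0.792814
SE = √(1/(n1−3) + 1/(n2−3)) = √(1/6 + 1/34) = √(0.1666667 + 0.0294118) = √0.1960785 = 0.442808
z = (z1 − z2)/SE = (0.357489 − 0.792814) / 0.442808 = -0.435325 / 0.442808 = -0.983

-0.983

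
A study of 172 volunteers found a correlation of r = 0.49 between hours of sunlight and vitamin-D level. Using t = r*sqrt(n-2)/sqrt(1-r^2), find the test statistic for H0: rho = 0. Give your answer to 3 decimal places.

t = r·√(n−2) / √(1−r²) with r = 0.49, n = 172
  = 0.49·√170 / √(1 − 0.2401)
  = 0.49·13.038405 / 0.871722
  = 6.388818 / 0.871722 = 7.329

7.329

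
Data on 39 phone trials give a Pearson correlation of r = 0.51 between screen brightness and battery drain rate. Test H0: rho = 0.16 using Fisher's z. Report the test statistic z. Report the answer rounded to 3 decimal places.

z_r = atanh(0.51) = 0.562730,  z_0 = atanh(0.16) = 0.161387
SE = 1/√(n−3) = 1/√36 = 0.166667
z = (z_r − z_0)/SE = (0.562730 − 0.161387) / 0.166667 = 0.401343 / 0.166667 = 2.408

2.408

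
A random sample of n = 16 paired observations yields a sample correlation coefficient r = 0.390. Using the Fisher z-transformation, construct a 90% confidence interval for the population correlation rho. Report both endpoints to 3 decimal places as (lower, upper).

(-0.044, 0.700)

Fisher z: z_r = atanh(r) = ½·ln((1+0.390)/(1−0.390)) = 0.411800
SE(z) = 1/√(n−3) = 1/√13 = 0.277350
90% ⇒ z* = 1.645; margin = 1.645·0.277350 = 0.456241
CI on z-scale: (-0.044441, 0.868041)
Back-transform: tanh(-0.044441) = -0.044412, tanh(0.868041) = 0.700377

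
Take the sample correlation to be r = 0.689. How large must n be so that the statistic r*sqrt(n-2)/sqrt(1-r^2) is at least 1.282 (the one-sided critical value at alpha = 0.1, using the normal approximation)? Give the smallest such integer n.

Need r·√(n−2)/√(1−r²) ≥ 1.282
√(n−2) ≥ 1.282·√(1−0.474721) / 0.689 = 1.282·0.724761 / 0.689 = 1.3485
n−2 ≥ 1.8185  ⇒  n ≥ 3.8185
Smallest integer n = 4

4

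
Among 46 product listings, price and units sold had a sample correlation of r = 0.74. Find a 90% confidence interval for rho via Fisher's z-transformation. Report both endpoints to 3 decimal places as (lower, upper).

(0.604, 0.834)

Fisher z: z_r = atanh(r) = ½·ln((1+0.74)/(1−0.74)) = 0.950479
SE(z) = 1/√(n−3) = 1/√43 = 0.152499
90% ⇒ z* = 1.645; margin = 1.645·0.152499 = 0.250861
CI on z-scale: (0.699618, 1.201340)
Back-transform: tanh(0.699618) = 0.604125, tanh(1.201340) = 0.834063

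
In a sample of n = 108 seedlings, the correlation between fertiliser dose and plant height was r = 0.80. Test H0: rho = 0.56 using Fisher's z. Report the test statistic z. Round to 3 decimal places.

z_r = atanh(0.80) = 1.098612,  z_0 = atanh(0.56) = 0.632833
SE = 1/√(n−3) = 1/√105 = 0.097590
z = (z_r − z_0)/SE = (1.098612 − 0.632833) / 0.097590 = 0.465779 / 0.097590 = 4.773

4.773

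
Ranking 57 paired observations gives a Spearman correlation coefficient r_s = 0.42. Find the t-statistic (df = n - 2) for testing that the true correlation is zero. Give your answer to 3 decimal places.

3.432

t = r_s·√(n−2) / √(1−r_s²) with r_s = 0.42, n = 57
  = 0.42·√55 / √(1 − 0.1764)
  = 0.42·7.416198 / 0.907524
  = 3.114803 / 0.907524 = 3.432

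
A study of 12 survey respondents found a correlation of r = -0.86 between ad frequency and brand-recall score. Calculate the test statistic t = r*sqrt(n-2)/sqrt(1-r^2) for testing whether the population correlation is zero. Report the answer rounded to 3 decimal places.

-5.329

1 − r² = 1 − 0.7396 = 0.2604;  √(1−r²) = 0.510294
√(n−2) = √10 = 3.162278
t = r·√(n−2)/√(1−r²) = -0.86 · 3.162278 / 0.510294 = -5.329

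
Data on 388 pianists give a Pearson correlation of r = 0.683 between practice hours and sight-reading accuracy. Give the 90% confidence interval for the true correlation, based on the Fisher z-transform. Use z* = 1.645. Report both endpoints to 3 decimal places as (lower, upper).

z_r = atanh(0.683) = 0.834716;  SE = 1/√(n−3) = 1/√385 = 0.050965
z-limits: 0.834716 ± 1.645·0.050965 = 0.834716 ± 0.083837 = [0.750879, 0.918553]
ρ-limits: (tanh 0.750879, tanh 0.918553) = (0.636, 0.725)

(0.636, 0.725)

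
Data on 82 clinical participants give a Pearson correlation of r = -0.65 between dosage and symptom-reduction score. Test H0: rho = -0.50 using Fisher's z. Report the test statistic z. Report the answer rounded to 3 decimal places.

-2.009

Fisher z: atanh(-0.65) = -0.775299, atanh(-0.50) = -0.549306
z = (z_r − z_0)·√(n−3) = (-0.775299 − (-0.549306))·√79 = -0.225993 · 8.888194 = -2.009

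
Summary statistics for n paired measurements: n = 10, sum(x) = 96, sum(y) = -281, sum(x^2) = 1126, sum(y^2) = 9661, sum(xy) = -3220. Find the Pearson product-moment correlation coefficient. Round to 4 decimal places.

-0.8698

S_xy = nΣxy − ΣxΣy = 10·(-3220) − 96·(-281) = -32200 − (-26976) = -5224
S_xx = nΣx² − (Σx)² = 10·1126 − 96² = 11260 − 9216 = 2044
S_yy = nΣy² − (Σy)² = 10·9661 − (-281)² = 96610 − 78961 = 17649
r = S_xy / √(S_xx·S_yy) = -5224 / √(2044·17649) = -5224 / √36074556 = -5224 / 6006.2098 = -0.8698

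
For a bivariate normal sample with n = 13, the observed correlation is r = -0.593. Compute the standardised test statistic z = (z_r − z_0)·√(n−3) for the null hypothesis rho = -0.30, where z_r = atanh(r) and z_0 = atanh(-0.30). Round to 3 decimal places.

z_r = atanh(-0.593) = -0.682281,  z_0 = atanh(-0.30) = -0.309520
SE = 1/√(n−3) = 1/√10 = 0.316228
z = (z_r − z_0)/SE = (-0.682281 − (-0.309520)) / 0.316228 = -0.372761 / 0.316228 = -1.179

-1.179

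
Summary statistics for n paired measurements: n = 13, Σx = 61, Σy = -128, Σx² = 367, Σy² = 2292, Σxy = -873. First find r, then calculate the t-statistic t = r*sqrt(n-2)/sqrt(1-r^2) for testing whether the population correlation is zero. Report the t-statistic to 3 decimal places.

S_xy = nΣxy − ΣxΣy = 13·(-873) − 61·(-128) = -11349 − (-7808) = -3541
S_xx = nΣx² − (Σx)² = 13·367 − 61² = 4771 − 3721 = 1050
S_yy = nΣy² − (Σy)² = 13·2292 − (-128)² = 29796 − 16384 = 13412
r = S_xy / √(S_xx·S_yy) = -3541 / √(1050·13412) = -3541 / √14082600 = -3541 / 3752.6790 = -0.9436
t = r·√(n−2)/√(1−r²) = -0.9436·√11 / √(1−0.890381) = -3.129567 / 0.331088 = -9.452

-9.452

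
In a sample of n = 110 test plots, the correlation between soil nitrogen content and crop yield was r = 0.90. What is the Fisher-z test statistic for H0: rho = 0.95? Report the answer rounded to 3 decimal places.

Fisher z: atanh(0.90) = 1.472219, atanh(0.95) = 1.831781
z = (z_r − z_0)·√(n−3) = (1.472219 − 1.831781)·√107 = -0.359562 · 10.344080 = -3.719

-3.719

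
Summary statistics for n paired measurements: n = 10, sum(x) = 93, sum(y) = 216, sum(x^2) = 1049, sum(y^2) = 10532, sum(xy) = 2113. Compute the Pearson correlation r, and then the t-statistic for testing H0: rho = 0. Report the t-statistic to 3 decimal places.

0.285

Numerator: nΣxy − (Σx)(Σy) = 10·2113 − (93)(216) = 1042
Denominator: √[(nΣx²−(Σx)²)(nΣy²−(Σy)²)]
  nΣx²−(Σx)² = 10·1049 − 8649 = 1841;  nΣy²−(Σy)² = 10·10532 − 46656 = 58664
  √(1841·58664) = √108000424 = 10392.3252
r = 1042 / 10392.3252 = 0.1003
t = r·√(n−2)/√(1−r²) = 0.1003·√8 / √(1−0.010060) = 0.283691 / 0.994957 = 0.285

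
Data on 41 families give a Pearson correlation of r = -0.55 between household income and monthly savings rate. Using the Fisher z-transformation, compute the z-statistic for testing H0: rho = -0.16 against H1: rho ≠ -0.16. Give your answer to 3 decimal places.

-2.817

Fisher z: atanh(-0.55) = -0.618381, atanh(-0.16) = -0.161387
z = (z_r − z_0)·√(n−3) = (-0.618381 − (-0.161387))·√38 = -0.456994 · 6.164414 = -2.817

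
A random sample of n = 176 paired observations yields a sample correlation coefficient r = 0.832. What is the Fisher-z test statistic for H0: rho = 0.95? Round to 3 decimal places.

z_r = atanh(0.832) = 1.194600,  z_0 = atanh(0.95) = 1.831781
SE = 1/√(n−3) = 1/√173 = 0.076029
z = (z_r − z_0)/SE = (1.194600 − 1.831781) / 0.076029 = -0.637181 / 0.076029 = -8.381

-8.381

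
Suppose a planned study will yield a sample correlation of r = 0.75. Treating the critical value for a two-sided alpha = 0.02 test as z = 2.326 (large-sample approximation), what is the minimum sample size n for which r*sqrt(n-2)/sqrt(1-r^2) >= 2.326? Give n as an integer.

7

Need r·√(n−2)/√(1−r²) ≥ 2.326
√(n−2) ≥ 2.326·√(1−0.5625) / 0.75 = 2.326·0.661438 / 0.75 = 2.0513
n−2 ≥ 4.2078  ⇒  n ≥ 6.2078
Smallest integer n = 7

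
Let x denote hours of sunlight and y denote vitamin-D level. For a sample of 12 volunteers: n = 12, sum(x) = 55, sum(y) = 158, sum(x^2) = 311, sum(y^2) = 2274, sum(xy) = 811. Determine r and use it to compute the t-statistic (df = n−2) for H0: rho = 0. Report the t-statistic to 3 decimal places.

Numerator: nΣxy − (Σx)(Σy) = 12·811 − (55)(158) = 1042
Denominator: √[(nΣx²−(Σx)²)(nΣy²−(Σy)²)]
  nΣx²−(Σx)² = 12·311 − 3025 = 707;  nΣy²−(Σy)² = 12·2274 − 24964 = 2324
  √(707·2324) = √1643068 = 1281.8221
r = 1042 / 1281.8221 = 0.8129
t = r·√(n−2)/√(1−r²) = 0.8129·√10 / √(1−0.660806) = 2.570616 / 0.582404 = 4.414

4.414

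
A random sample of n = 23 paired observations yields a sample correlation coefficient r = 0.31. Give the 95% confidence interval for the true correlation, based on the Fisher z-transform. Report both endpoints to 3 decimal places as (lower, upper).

(-0.117, 0.640)

Fisher z: z_r = atanh(r) = ½·ln((1+0.31)/(1−0.31)) = 0.320545
SE(z) = 1/√(n−3) = 1/√20 = 0.223607
95% ⇒ z* = 1.960; margin = 1.960·0.223607 = 0.438270
CI on z-scale: (-0.117725, 0.758815)
Back-transform: tanh(-0.117725) = -0.117184, tanh(0.758815) = 0.640378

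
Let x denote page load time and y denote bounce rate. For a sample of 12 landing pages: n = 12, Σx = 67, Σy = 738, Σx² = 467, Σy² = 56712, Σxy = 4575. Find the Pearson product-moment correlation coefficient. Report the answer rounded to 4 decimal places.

0.4431

S_xy = nΣxy − ΣxΣy = 12·4575 − 67·738 = 54900 − 49446 = 5454
S_xx = nΣx² − (Σx)² = 12·467 − 67² = 5604 − 4489 = 1115
S_yy = nΣy² − (Σy)² = 12·56712 − 738² = 680544 − 544644 = 135900
r = S_xy / √(S_xx·S_yy) = 5454 / √(1115·135900) = 5454 / √151528500 = 5454 / 12309.6913 = 0.4431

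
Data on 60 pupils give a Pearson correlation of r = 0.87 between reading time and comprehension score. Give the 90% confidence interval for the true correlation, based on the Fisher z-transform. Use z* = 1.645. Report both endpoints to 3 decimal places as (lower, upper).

z_r = atanh(0.87) = 1.333080;  SE = 1/√(n−3) = 1/√57 = 0.132453
z-limits: 1.333080 ± 1.645·0.132453 = 1.333080 ± 0.217885 = [1.115195, 1.550965]
ρ-limits: (tanh 1.115195, tanh 1.550965) = (0.806, 0.914)

(0.806, 0.914)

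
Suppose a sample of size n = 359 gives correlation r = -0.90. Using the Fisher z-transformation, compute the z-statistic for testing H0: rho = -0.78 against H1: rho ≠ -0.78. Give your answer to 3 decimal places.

-8.054

z_r = atanh(-0.90) = -1.472219,  z_0 = atanh(-0.78) = -1.045371
SE = 1/√(n−3) = 1/√356 = 0.053000
z = (z_r − z_0)/SE = (-1.472219 − (-1.045371)) / 0.053000 = -0.426848 / 0.053000 = -8.054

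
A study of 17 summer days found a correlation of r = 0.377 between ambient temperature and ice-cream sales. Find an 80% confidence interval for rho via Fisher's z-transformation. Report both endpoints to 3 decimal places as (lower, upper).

(0.054, 0.629)

Fisher z: z_r = atanh(r) = ½·ln((1+0.377)/(1−0.377)) = 0.396558
SE(z) = 1/√(n−3) = 1/√14 = 0.267261
80% ⇒ z* = 1.282; margin = 1.282·0.267261 = 0.342629
CI on z-scale: (0.053929, 0.739187)
Back-transform: tanh(0.053929) = 0.053877, tanh(0.739187) = 0.628654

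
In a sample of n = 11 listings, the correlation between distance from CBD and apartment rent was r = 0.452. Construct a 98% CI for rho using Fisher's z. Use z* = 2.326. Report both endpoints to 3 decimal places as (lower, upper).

(-0.323, 0.864)

Fisher z: z_r = atanh(r) = ½·ln((1+0.452)/(1−0.452)) = 0.487211
SE(z) = 1/√(n−3) = 1/√8 = 0.353553
98% ⇒ z* = 2.326; margin = 2.326·0.353553 = 0.822364
CI on z-scale: (-0.335153, 1.309575)
Back-transform: tanh(-0.335153) = -0.323143, tanh(1.309575) = 0.864168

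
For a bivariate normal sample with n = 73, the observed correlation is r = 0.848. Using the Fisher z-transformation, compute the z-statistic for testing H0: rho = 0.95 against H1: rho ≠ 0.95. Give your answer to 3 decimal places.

Fisher z: atanh(0.848) = 1.248989, atanh(0.95) = 1.831781
z = (z_r − z_0)·√(n−3) = (1.248989 − 1.831781)·√70 = -0.582792 · 8.366600 = -4.876

-4.876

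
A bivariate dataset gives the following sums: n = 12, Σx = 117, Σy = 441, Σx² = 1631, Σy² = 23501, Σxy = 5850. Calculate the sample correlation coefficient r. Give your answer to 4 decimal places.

0.8198

S_xy = nΣxy − ΣxΣy = 12·5850 − 117·441 = 70200 − 51597 = 18603
S_xx = nΣx² − (Σx)² = 12·1631 − 117² = 19572 − 13689 = 5883
S_yy = nΣy² − (Σy)² = 12·23501 − 441² = 282012 − 194481 = 87531
r = S_xy / √(S_xx·S_yy) = 18603 / √(5883·87531) = 18603 / √514944873 = 18603 / 22692.3968 = 0.8198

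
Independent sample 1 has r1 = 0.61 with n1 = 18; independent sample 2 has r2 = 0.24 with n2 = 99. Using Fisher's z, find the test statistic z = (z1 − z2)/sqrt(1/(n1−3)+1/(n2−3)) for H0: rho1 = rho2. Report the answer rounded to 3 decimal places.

1.672

z1 = atanh(0.61) = 0.708921,  z2 = atanh(0.24) = 0.244774
SE = √(1/(n1−3) + 1/(n2−3)) = √(1/15 + 1/96) = √(0.0666667 + 0.0104167) = √0.0770834 = 0.277639
z = (z1 − z2)/SE = (0.708921 − 0.244774) / 0.277639 = 0.464147 / 0.277639 = 1.672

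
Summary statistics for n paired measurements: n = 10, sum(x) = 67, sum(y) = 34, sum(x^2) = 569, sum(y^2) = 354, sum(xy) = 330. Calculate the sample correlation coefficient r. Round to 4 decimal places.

0.6040

S_xy = nΣxy − ΣxΣy = 10·330 − 67·34 = 3300 − 2278 = 1022
S_xx = nΣx² − (Σx)² = 10·569 − 67² = 5690 − 4489 = 1201
S_yy = nΣy² − (Σy)² = 10·354 − 34² = 3540 − 1156 = 2384
r = S_xy / √(S_xx·S_yy) = 1022 / √(1201·2384) = 1022 / √2863184 = 1022 / 1692.0946 = 0.6040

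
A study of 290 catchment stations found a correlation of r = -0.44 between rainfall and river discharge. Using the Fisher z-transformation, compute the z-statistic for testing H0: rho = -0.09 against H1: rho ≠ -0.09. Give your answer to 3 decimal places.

Fisher z: atanh(-0.44) = -0.472231, atanh(-0.09) = -0.090244
z = (z_r − z_0)·√(n−3) = (-0.472231 − (-0.090244))·√287 = -0.381987 · 16.941074 = -6.471

-6.471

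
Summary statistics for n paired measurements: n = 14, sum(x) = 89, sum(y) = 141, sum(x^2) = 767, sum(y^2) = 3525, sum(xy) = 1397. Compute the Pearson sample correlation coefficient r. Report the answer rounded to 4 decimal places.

0.7693

S_xy = nΣxy − ΣxΣy = 14·1397 − 89·141 = 19558 − 12549 = 7009
S_xx = nΣx² − (Σx)² = 14·767 − 89² = 10738 − 7921 = 2817
S_yy = nΣy² − (Σy)² = 14·3525 − 141² = 49350 − 19881 = 29469
r = S_xy / √(S_xx·S_yy) = 7009 / √(2817·29469) = 7009 / √83014173 = 7009 / 9111.2114 = 0.7693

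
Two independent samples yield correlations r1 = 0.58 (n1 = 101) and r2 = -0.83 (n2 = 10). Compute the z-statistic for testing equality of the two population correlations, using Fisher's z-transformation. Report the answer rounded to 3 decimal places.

4.730

Fisher z-transforms: z1 = atanh(0.58) = 0.662463, z2 = atanh(-0.83) = -1.188136; difference d = 1.850599
Var(d) = 1/98 + 1/7 = 0.0102041 + 0.1428571 = 0.1530612
z = d/√Var(d) = 1.850599 / √0.1530612 = 1.850599 / 0.391230 = 4.730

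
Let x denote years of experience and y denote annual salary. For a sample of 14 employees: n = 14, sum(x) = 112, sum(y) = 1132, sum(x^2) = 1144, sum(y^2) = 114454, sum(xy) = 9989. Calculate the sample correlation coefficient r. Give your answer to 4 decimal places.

S_xy = nΣxy − ΣxΣy = 14·9989 − 112·1132 = 139846 − 126784 = 13062
S_xx = nΣx² − (Σx)² = 14·1144 − 112² = 16016 − 12544 = 3472
S_yy = nΣy² − (Σy)² = 14·114454 − 1132² = 1602356 − 1281424 = 320932
r = S_xy / √(S_xx·S_yy) = 13062 / √(3472·320932) = 13062 / √1114275904 = 13062 / 33380.7715 = 0.3913

0.3913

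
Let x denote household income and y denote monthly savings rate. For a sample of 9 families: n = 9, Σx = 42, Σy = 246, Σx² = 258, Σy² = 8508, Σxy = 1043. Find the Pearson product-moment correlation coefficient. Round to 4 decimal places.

S_xy = nΣxy − ΣxΣy = 9·1043 − 42·246 = 9387 − 10332 = -945
S_xx = nΣx² − (Σx)² = 9·258 − 42² = 2322 − 1764 = 558
S_yy = nΣy² − (Σy)² = 9·8508 − 246² = 76572 − 60516 = 16056
r = S_xy / √(S_xx·S_yy) = -945 / √(558·16056) = -945 / √8959248 = -945 / 2993.2003 = -0.3157

-0.3157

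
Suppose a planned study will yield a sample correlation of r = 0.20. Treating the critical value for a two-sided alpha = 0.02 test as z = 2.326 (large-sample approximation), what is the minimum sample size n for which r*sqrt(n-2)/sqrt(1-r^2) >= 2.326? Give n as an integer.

132

Need r·√(n−2)/√(1−r²) ≥ 2.326
√(n−2) ≥ 2.326·√(1−0.0400) / 0.20 = 2.326·0.979796 / 0.20 = 11.3950
n−2 ≥ 129.8460  ⇒  n ≥ 131.8460
Smallest integer n = 132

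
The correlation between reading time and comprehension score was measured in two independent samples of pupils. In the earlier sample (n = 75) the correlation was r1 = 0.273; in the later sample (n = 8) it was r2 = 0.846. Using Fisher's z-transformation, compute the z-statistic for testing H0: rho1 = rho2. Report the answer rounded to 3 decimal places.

-2.080

Fisher z-transforms: z1 = atanh(0.273) = 0.280103, z2 = atanh(0.846) = 1.241912; difference d = -0.961809
Var(d) = 1/72 + 1/5 = 0.0138889 + 0.2000000 = 0.2138889
z = d/√Var(d) = -0.961809 / √0.2138889 = -0.961809 / 0.462481 = -2.080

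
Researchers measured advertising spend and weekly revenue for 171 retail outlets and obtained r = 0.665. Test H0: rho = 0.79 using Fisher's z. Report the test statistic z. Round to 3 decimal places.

-3.496

Fisher z: atanh(0.665) = 0.801725, atanh(0.79) = 1.071432
z = (z_r − z_0)·√(n−3) = (0.801725 − 1.071432)·√168 = -0.269707 · 12.961481 = -3.496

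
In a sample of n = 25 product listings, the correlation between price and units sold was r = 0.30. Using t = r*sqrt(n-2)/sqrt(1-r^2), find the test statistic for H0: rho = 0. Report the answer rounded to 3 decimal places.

1 − r² = 1 − 0.0900 = 0.9100;  √(1−r²) = 0.953939
√(n−2) = √23 = 4.795832
t = r·√(n−2)/√(1−r²) = 0.30 · 4.795832 / 0.953939 = 1.508

1.508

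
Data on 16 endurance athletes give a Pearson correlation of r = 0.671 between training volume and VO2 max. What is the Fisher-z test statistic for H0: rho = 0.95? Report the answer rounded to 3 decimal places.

-3.675

Fisher z: atanh(0.671) = 0.812560, atanh(0.95) = 1.831781
z = (z_r − z_0)·√(n−3) = (0.812560 − 1.831781)·√13 = -1.019221 · 3.605551 = -3.675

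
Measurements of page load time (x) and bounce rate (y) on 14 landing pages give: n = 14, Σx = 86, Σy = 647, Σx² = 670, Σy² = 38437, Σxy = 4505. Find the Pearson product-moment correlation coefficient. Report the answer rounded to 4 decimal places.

Numerator: nΣxy − (Σx)(Σy) = 14·4505 − (86)(647) = 7428
Denominator: √[(nΣx²−(Σx)²)(nΣy²−(Σy)²)]
  nΣx²−(Σx)² = 14·670 − 7396 = 1984;  nΣy²−(Σy)² = 14·38437 − 418609 = 119509
  √(1984·119509) = √237105856 = 15398.2420
r = 7428 / 15398.2420 = 0.4824

0.4824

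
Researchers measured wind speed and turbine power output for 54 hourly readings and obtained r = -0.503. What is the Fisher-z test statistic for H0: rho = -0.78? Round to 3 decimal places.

3.514

Fisher z: atanh(-0.503) = -0.553314, atanh(-0.78) = -1.045371
z = (z_r − z_0)·√(n−3) = (-0.553314 − (-1.045371))·√51 = 0.492057 · 7.141428 = 3.514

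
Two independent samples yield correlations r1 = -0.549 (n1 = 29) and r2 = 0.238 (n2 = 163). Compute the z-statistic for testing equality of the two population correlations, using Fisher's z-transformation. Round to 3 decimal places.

Fisher z-transforms: z1 = atanh(-0.549) = -0.616949, z2 = atanh(0.238) = 0.242653; difference d = -0.859602
Var(d) = 1/26 + 1/160 = 0.0384615 + 0.0062500 = 0.0447115
z = d/√Var(d) = -0.859602 / √0.0447115 = -0.859602 / 0.211451 = -4.065

-4.065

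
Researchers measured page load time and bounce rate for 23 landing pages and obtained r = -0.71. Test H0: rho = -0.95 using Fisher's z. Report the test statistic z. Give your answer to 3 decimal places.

4.224

z_r = atanh(-0.71) = -0.887184,  z_0 = atanh(-0.95) = -1.831781
SE = 1/√(n−3) = 1/√20 = 0.223607
z = (z_r − z_0)/SE = (-0.887184 − (-1.831781)) / 0.223607 = 0.944597 / 0.223607 = 4.224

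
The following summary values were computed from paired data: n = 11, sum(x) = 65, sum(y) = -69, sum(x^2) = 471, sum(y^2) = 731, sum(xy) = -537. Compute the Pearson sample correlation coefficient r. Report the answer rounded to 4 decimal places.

-0.8030

Numerator: nΣxy − (Σx)(Σy) = 11·(-537) − (65)(-69) = -1422
Denominator: √[(nΣx²−(Σx)²)(nΣy²−(Σy)²)]
  nΣx²−(Σx)² = 11·471 − 4225 = 956;  nΣy²−(Σy)² = 11·731 − 4761 = 3280
  √(956·3280) = √3135680 = 1770.7851
r = -1422 / 1770.7851 = -0.8030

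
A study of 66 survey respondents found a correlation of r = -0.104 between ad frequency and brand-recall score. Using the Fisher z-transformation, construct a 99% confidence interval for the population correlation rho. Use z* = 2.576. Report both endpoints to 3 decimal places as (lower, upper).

z_r = atanh(-0.104) = -0.104377;  SE = 1/√(n−3) = 1/√63 = 0.125988
z-limits: -0.104377 ± 2.576·0.125988 = -0.104377 ± 0.324545 = [-0.428922, 0.220168]
ρ-limits: (tanh -0.428922, tanh 0.220168) = (-0.404, 0.217)

(-0.404, 0.217)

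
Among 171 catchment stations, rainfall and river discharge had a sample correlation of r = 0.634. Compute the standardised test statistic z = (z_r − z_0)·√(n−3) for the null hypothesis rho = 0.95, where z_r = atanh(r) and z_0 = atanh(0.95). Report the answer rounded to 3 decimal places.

Fisher z: atanh(0.634) = 0.748076, atanh(0.95) = 1.831781
z = (z_r − z_0)·√(n−3) = (0.748076 − 1.831781)·√168 = -1.083705 · 12.961481 = -14.046

-14.046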